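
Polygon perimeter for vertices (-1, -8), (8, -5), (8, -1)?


Sides: (-1, -8)->(8, -5): sqrt(90) = 9.486833, (8, -5)->(8, -1): sqrt(16) = 4, (8, -1)->(-1, -8): sqrt(130) = 11.401754
Sum = 24.888587
Perimeter = 24.8886

24.8886


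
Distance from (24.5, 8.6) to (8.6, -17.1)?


dx=-15.9, dy=-25.7
d^2 = (-15.9)^2 + (-25.7)^2 = 913.3
d = sqrt(913.3) = 30.2209

30.2209


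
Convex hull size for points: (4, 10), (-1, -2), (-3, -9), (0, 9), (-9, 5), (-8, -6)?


Convex hull vertices (CCW): (-9, 5), (-8, -6), (-3, -9), (4, 10), (0, 9)
Count = 5

5


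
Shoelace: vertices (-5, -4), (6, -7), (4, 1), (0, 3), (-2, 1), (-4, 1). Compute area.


Shoelace sum: ((-5)*(-7) - 6*(-4)) + (6*1 - 4*(-7)) + (4*3 - 0*1) + (0*1 - (-2)*3) + ((-2)*1 - (-4)*1) + ((-4)*(-4) - (-5)*1)
= 134
Area = |134|/2 = 67

67


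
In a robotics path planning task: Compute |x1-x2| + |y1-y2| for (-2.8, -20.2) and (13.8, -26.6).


|(-2.8)-13.8| + |(-20.2)-(-26.6)| = 16.6 + 6.4 = 23

23


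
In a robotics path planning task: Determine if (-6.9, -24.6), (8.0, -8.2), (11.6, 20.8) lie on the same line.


Cross product: (8-(-6.9))*(20.8-(-24.6)) - ((-8.2)-(-24.6))*(11.6-(-6.9))
= 373.06

No, not collinear


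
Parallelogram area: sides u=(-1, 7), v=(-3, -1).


|u x v| = |(-1)*(-1) - 7*(-3)|
= |1 - (-21)| = 22

22


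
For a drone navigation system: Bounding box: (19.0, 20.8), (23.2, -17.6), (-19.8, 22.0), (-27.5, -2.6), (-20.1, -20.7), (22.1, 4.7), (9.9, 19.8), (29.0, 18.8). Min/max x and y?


x range: [-27.5, 29]
y range: [-20.7, 22]
Bounding box: (-27.5,-20.7) to (29,22)

(-27.5,-20.7) to (29,22)


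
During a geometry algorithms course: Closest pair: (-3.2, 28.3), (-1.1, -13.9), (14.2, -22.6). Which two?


d(P0,P1) = 42.2522, d(P0,P2) = 53.7919, d(P1,P2) = 17.6006
Closest: P1 and P2

Closest pair: (-1.1, -13.9) and (14.2, -22.6), distance = 17.6006


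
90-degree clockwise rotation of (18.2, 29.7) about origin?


90° CW: (x,y) -> (y, -x)
(18.2,29.7) -> (29.7, -18.2)

(29.7, -18.2)


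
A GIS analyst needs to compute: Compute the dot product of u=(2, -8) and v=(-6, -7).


u . v = u_x*v_x + u_y*v_y = 2*(-6) + (-8)*(-7)
= (-12) + 56 = 44

44


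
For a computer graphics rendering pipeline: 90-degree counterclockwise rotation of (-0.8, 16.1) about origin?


90° CCW: (x,y) -> (-y, x)
(-0.8,16.1) -> (-16.1, -0.8)

(-16.1, -0.8)


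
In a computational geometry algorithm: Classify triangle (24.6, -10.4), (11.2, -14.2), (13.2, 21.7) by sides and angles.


Side lengths squared: AB^2=194, BC^2=1292.81, CA^2=1160.37
Sorted: [194, 1160.37, 1292.81]
By sides: Scalene, By angles: Acute

Scalene, Acute


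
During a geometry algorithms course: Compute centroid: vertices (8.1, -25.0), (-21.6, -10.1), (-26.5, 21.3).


Centroid = ((x_A+x_B+x_C)/3, (y_A+y_B+y_C)/3)
= ((8.1+(-21.6)+(-26.5))/3, ((-25)+(-10.1)+21.3)/3)
= (-13.3333, -4.6)

(-13.3333, -4.6)


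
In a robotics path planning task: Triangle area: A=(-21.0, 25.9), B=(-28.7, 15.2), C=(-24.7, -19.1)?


Area = |x_A(y_B-y_C) + x_B(y_C-y_A) + x_C(y_A-y_B)|/2
= |(-720.3) + 1291.5 + (-264.29)|/2
= 306.91/2 = 153.455

153.455


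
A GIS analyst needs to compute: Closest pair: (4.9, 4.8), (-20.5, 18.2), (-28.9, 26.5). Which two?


d(P0,P1) = 28.7179, d(P0,P2) = 40.1663, d(P1,P2) = 11.8089
Closest: P1 and P2

Closest pair: (-20.5, 18.2) and (-28.9, 26.5), distance = 11.8089


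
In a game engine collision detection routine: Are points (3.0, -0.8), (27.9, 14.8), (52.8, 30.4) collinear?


Cross product: (27.9-3)*(30.4-(-0.8)) - (14.8-(-0.8))*(52.8-3)
= 0

Yes, collinear


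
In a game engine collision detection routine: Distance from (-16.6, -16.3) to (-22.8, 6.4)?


dx=-6.2, dy=22.7
d^2 = (-6.2)^2 + 22.7^2 = 553.73
d = sqrt(553.73) = 23.5315

23.5315


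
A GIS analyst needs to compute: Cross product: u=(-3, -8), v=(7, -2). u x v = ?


u x v = u_x*v_y - u_y*v_x = (-3)*(-2) - (-8)*7
= 6 - (-56) = 62

62


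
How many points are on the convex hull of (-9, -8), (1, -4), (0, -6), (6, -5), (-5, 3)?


Convex hull vertices (CCW): (-9, -8), (6, -5), (-5, 3)
Count = 3

3


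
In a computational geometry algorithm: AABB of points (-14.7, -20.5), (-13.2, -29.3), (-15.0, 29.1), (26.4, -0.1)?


x range: [-15, 26.4]
y range: [-29.3, 29.1]
Bounding box: (-15,-29.3) to (26.4,29.1)

(-15,-29.3) to (26.4,29.1)


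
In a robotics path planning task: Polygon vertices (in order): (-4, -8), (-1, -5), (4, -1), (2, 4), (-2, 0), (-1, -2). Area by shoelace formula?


Shoelace sum: ((-4)*(-5) - (-1)*(-8)) + ((-1)*(-1) - 4*(-5)) + (4*4 - 2*(-1)) + (2*0 - (-2)*4) + ((-2)*(-2) - (-1)*0) + ((-1)*(-8) - (-4)*(-2))
= 63
Area = |63|/2 = 31.5

31.5


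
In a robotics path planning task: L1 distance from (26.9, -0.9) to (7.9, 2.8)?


|26.9-7.9| + |(-0.9)-2.8| = 19 + 3.7 = 22.7

22.7


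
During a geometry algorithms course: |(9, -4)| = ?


|u| = sqrt(9^2 + (-4)^2) = sqrt(97) = 9.8489

9.8489


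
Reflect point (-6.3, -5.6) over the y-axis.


Reflection over y-axis: (x,y) -> (-x,y)
(-6.3, -5.6) -> (6.3, -5.6)

(6.3, -5.6)


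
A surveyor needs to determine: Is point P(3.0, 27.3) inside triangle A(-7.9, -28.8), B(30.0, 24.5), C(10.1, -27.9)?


Cross products: AB x AP = 1545.22, BC x BP = -1470.52, CA x CP = -999.99
All same sign? no

No, outside


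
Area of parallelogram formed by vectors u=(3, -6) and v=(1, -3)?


|u x v| = |3*(-3) - (-6)*1|
= |(-9) - (-6)| = 3

3


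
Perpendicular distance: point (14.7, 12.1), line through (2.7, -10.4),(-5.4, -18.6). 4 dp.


|cross product| = 83.85
|line direction| = sqrt(132.85) = 11.5261
Distance = 83.85/sqrt(132.85) = 7.2748

7.2748


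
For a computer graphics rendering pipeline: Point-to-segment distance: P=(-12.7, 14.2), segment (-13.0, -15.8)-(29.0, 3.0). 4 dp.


Project P onto AB: t = 0.2723 (clamped to [0,1])
Closest point on segment: (-1.563, -10.6806)
Distance: 27.2594

27.2594


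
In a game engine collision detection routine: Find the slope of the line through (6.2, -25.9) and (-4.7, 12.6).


slope = (y2-y1)/(x2-x1) = (12.6-(-25.9))/((-4.7)-6.2) = 38.5/(-10.9) = -3.5321

-3.5321


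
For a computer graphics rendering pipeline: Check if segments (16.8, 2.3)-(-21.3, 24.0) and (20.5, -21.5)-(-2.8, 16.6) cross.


Cross products: d1=-413.57, d2=532.43, d3=826.49, d4=-119.51
d1*d2 < 0 and d3*d4 < 0? yes

Yes, they intersect


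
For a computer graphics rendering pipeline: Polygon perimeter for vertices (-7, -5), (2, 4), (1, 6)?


Sides: (-7, -5)->(2, 4): sqrt(162) = 12.727922, (2, 4)->(1, 6): sqrt(5) = 2.236068, (1, 6)->(-7, -5): sqrt(185) = 13.601471
Sum = 28.565461
Perimeter = 28.5655

28.5655


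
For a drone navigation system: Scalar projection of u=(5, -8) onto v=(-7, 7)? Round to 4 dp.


u.v = -91, |v| = sqrt(98) = 9.8995
Scalar projection = u.v / |v| = -91 / sqrt(98) = -9.1924

-9.1924


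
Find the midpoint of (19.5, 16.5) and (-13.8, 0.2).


M = ((19.5+(-13.8))/2, (16.5+0.2)/2)
= (2.85, 8.35)

(2.85, 8.35)


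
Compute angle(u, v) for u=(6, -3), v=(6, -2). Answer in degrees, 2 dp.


u.v = 42, |u| = sqrt(45) = 6.7082, |v| = sqrt(40) = 6.3246
cos(theta) = u.v/(|u||v|) = 42/sqrt(1800) = 0.989949
theta = acos(0.989949) = 8.13 degrees

8.13 degrees


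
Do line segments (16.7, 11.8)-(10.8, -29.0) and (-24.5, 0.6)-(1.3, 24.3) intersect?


Cross products: d1=-687.48, d2=-1600.29, d3=-1614.88, d4=-702.07
d1*d2 < 0 and d3*d4 < 0? no

No, they don't intersect


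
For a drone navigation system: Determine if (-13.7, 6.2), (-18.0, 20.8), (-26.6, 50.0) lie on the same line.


Cross product: ((-18)-(-13.7))*(50-6.2) - (20.8-6.2)*((-26.6)-(-13.7))
= 0

Yes, collinear


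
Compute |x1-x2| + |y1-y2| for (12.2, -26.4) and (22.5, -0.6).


|12.2-22.5| + |(-26.4)-(-0.6)| = 10.3 + 25.8 = 36.1

36.1


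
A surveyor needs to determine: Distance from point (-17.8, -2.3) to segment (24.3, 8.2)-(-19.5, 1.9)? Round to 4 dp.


Project P onto AB: t = 0.9755 (clamped to [0,1])
Closest point on segment: (-18.4263, 2.0544)
Distance: 4.3992

4.3992


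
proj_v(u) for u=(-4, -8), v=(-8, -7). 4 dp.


u.v = 88, |v| = sqrt(113) = 10.6301
Scalar projection = u.v / |v| = 88 / sqrt(113) = 8.2783

8.2783


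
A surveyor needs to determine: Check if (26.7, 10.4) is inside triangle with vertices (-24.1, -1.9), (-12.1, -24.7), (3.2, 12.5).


Cross products: AB x AP = 1305.84, BC x BP = -906.33, CA x CP = 395.73
All same sign? no

No, outside


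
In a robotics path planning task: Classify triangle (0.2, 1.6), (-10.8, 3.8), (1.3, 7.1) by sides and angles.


Side lengths squared: AB^2=125.84, BC^2=157.3, CA^2=31.46
Sorted: [31.46, 125.84, 157.3]
By sides: Scalene, By angles: Right

Scalene, Right


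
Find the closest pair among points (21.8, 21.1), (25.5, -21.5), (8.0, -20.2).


d(P0,P1) = 42.7604, d(P0,P2) = 43.5446, d(P1,P2) = 17.5482
Closest: P1 and P2

Closest pair: (25.5, -21.5) and (8.0, -20.2), distance = 17.5482


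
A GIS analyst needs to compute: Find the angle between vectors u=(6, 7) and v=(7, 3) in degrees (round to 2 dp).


u.v = 63, |u| = sqrt(85) = 9.2195, |v| = sqrt(58) = 7.6158
cos(theta) = u.v/(|u||v|) = 63/sqrt(4930) = 0.897257
theta = acos(0.897257) = 26.2 degrees

26.2 degrees


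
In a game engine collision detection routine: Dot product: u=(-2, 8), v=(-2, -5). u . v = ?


u . v = u_x*v_x + u_y*v_y = (-2)*(-2) + 8*(-5)
= 4 + (-40) = -36

-36


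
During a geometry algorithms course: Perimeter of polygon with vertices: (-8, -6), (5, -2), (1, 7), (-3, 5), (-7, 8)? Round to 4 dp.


Sides: (-8, -6)->(5, -2): sqrt(185) = 13.601471, (5, -2)->(1, 7): sqrt(97) = 9.848858, (1, 7)->(-3, 5): sqrt(20) = 4.472136, (-3, 5)->(-7, 8): sqrt(25) = 5, (-7, 8)->(-8, -6): sqrt(197) = 14.035669
Sum = 46.958134
Perimeter = 46.9581

46.9581


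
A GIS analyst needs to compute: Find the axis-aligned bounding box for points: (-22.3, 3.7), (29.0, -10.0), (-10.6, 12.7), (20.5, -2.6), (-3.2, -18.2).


x range: [-22.3, 29]
y range: [-18.2, 12.7]
Bounding box: (-22.3,-18.2) to (29,12.7)

(-22.3,-18.2) to (29,12.7)


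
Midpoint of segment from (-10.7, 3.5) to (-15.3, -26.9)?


M = (((-10.7)+(-15.3))/2, (3.5+(-26.9))/2)
= (-13, -11.7)

(-13, -11.7)


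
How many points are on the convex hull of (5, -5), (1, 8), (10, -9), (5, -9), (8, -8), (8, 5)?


Convex hull vertices (CCW): (1, 8), (5, -9), (10, -9), (8, 5)
Count = 4

4


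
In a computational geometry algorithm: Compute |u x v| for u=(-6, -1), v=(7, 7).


|u x v| = |(-6)*7 - (-1)*7|
= |(-42) - (-7)| = 35

35


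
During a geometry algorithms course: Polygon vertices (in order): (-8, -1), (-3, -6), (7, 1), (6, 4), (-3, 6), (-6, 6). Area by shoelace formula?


Shoelace sum: ((-8)*(-6) - (-3)*(-1)) + ((-3)*1 - 7*(-6)) + (7*4 - 6*1) + (6*6 - (-3)*4) + ((-3)*6 - (-6)*6) + ((-6)*(-1) - (-8)*6)
= 226
Area = |226|/2 = 113

113


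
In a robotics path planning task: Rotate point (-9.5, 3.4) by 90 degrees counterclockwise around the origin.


90° CCW: (x,y) -> (-y, x)
(-9.5,3.4) -> (-3.4, -9.5)

(-3.4, -9.5)


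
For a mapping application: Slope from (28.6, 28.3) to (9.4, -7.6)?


slope = (y2-y1)/(x2-x1) = ((-7.6)-28.3)/(9.4-28.6) = (-35.9)/(-19.2) = 1.8698

1.8698


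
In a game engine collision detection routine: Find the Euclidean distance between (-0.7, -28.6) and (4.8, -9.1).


dx=5.5, dy=19.5
d^2 = 5.5^2 + 19.5^2 = 410.5
d = sqrt(410.5) = 20.2608

20.2608


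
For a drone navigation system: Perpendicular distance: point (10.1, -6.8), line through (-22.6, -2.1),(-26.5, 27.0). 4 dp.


|cross product| = 933.24
|line direction| = sqrt(862.02) = 29.3602
Distance = 933.24/sqrt(862.02) = 31.7859

31.7859


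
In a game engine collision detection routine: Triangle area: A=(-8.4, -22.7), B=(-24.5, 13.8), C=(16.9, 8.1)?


Area = |x_A(y_B-y_C) + x_B(y_C-y_A) + x_C(y_A-y_B)|/2
= |(-47.88) + (-754.6) + (-616.85)|/2
= 1419.33/2 = 709.665

709.665


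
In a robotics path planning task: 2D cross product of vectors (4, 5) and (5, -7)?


u x v = u_x*v_y - u_y*v_x = 4*(-7) - 5*5
= (-28) - 25 = -53

-53


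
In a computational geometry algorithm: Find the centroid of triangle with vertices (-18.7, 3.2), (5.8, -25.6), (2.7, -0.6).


Centroid = ((x_A+x_B+x_C)/3, (y_A+y_B+y_C)/3)
= (((-18.7)+5.8+2.7)/3, (3.2+(-25.6)+(-0.6))/3)
= (-3.4, -7.6667)

(-3.4, -7.6667)


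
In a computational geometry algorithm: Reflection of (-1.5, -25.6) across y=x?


Reflection over y=x: (x,y) -> (y,x)
(-1.5, -25.6) -> (-25.6, -1.5)

(-25.6, -1.5)


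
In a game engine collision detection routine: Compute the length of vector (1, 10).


|u| = sqrt(1^2 + 10^2) = sqrt(101) = 10.0499

10.0499


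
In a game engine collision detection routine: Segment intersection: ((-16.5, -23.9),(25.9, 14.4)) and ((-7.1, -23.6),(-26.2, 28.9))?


Cross products: d1=499.23, d2=-2458.3, d3=-347.3, d4=2610.23
d1*d2 < 0 and d3*d4 < 0? yes

Yes, they intersect


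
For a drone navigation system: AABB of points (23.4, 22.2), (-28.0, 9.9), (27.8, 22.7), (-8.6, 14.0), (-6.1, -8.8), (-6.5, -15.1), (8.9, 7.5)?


x range: [-28, 27.8]
y range: [-15.1, 22.7]
Bounding box: (-28,-15.1) to (27.8,22.7)

(-28,-15.1) to (27.8,22.7)


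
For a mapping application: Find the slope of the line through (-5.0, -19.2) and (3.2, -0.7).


slope = (y2-y1)/(x2-x1) = ((-0.7)-(-19.2))/(3.2-(-5)) = 18.5/8.2 = 2.2561

2.2561


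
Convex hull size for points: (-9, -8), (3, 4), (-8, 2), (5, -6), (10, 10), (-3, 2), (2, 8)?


Convex hull vertices (CCW): (-9, -8), (5, -6), (10, 10), (2, 8), (-8, 2)
Count = 5

5


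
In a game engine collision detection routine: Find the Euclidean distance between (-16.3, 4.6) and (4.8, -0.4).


dx=21.1, dy=-5
d^2 = 21.1^2 + (-5)^2 = 470.21
d = sqrt(470.21) = 21.6843

21.6843


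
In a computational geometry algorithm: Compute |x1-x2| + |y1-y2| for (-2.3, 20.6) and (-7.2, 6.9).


|(-2.3)-(-7.2)| + |20.6-6.9| = 4.9 + 13.7 = 18.6

18.6


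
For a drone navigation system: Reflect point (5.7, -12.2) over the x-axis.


Reflection over x-axis: (x,y) -> (x,-y)
(5.7, -12.2) -> (5.7, 12.2)

(5.7, 12.2)


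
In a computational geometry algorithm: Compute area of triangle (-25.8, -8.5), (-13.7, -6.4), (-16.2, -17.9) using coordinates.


Area = |x_A(y_B-y_C) + x_B(y_C-y_A) + x_C(y_A-y_B)|/2
= |(-296.7) + 128.78 + 34.02|/2
= 133.9/2 = 66.95

66.95


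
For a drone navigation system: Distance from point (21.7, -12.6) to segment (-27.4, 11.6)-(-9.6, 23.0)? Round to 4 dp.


Project P onto AB: t = 1 (clamped to [0,1])
Closest point on segment: (-9.6, 23)
Distance: 47.4031

47.4031


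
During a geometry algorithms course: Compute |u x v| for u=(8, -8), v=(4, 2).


|u x v| = |8*2 - (-8)*4|
= |16 - (-32)| = 48

48


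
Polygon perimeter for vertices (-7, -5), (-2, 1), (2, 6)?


Sides: (-7, -5)->(-2, 1): sqrt(61) = 7.81025, (-2, 1)->(2, 6): sqrt(41) = 6.403124, (2, 6)->(-7, -5): sqrt(202) = 14.21267
Sum = 28.426044
Perimeter = 28.426

28.426


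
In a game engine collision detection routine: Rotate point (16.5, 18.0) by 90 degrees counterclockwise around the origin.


90° CCW: (x,y) -> (-y, x)
(16.5,18) -> (-18, 16.5)

(-18, 16.5)


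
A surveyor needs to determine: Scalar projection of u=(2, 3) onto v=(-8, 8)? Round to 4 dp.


u.v = 8, |v| = sqrt(128) = 11.3137
Scalar projection = u.v / |v| = 8 / sqrt(128) = 0.7071

0.7071


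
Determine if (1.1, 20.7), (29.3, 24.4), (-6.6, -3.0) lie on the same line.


Cross product: (29.3-1.1)*((-3)-20.7) - (24.4-20.7)*((-6.6)-1.1)
= -639.85

No, not collinear


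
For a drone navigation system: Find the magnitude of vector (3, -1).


|u| = sqrt(3^2 + (-1)^2) = sqrt(10) = 3.1623

3.1623


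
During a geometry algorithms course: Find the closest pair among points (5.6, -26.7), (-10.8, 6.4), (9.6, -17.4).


d(P0,P1) = 36.9401, d(P0,P2) = 10.1237, d(P1,P2) = 31.3465
Closest: P0 and P2

Closest pair: (5.6, -26.7) and (9.6, -17.4), distance = 10.1237


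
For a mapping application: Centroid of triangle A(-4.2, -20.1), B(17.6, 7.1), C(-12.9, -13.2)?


Centroid = ((x_A+x_B+x_C)/3, (y_A+y_B+y_C)/3)
= (((-4.2)+17.6+(-12.9))/3, ((-20.1)+7.1+(-13.2))/3)
= (0.1667, -8.7333)

(0.1667, -8.7333)


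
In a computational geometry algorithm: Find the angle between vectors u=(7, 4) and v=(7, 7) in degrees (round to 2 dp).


u.v = 77, |u| = sqrt(65) = 8.0623, |v| = sqrt(98) = 9.8995
cos(theta) = u.v/(|u||v|) = 77/sqrt(6370) = 0.964764
theta = acos(0.964764) = 15.26 degrees

15.26 degrees


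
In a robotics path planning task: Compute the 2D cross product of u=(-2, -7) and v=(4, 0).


u x v = u_x*v_y - u_y*v_x = (-2)*0 - (-7)*4
= 0 - (-28) = 28

28


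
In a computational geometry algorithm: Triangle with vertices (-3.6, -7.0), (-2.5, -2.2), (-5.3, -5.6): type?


Side lengths squared: AB^2=24.25, BC^2=19.4, CA^2=4.85
Sorted: [4.85, 19.4, 24.25]
By sides: Scalene, By angles: Right

Scalene, Right


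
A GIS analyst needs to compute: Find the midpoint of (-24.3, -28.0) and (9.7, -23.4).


M = (((-24.3)+9.7)/2, ((-28)+(-23.4))/2)
= (-7.3, -25.7)

(-7.3, -25.7)


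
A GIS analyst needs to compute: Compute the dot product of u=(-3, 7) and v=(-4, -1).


u . v = u_x*v_x + u_y*v_y = (-3)*(-4) + 7*(-1)
= 12 + (-7) = 5

5


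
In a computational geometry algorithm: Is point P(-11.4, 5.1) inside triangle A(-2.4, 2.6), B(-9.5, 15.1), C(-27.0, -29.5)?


Cross products: AB x AP = 94.75, BC x BP = 90.26, CA x CP = 350.4
All same sign? yes

Yes, inside


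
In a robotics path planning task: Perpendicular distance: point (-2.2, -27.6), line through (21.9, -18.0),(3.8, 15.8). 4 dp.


|cross product| = 988.34
|line direction| = sqrt(1470.05) = 38.3412
Distance = 988.34/sqrt(1470.05) = 25.7775

25.7775


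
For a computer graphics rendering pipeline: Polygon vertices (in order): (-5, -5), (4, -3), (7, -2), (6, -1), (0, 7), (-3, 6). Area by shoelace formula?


Shoelace sum: ((-5)*(-3) - 4*(-5)) + (4*(-2) - 7*(-3)) + (7*(-1) - 6*(-2)) + (6*7 - 0*(-1)) + (0*6 - (-3)*7) + ((-3)*(-5) - (-5)*6)
= 161
Area = |161|/2 = 80.5

80.5


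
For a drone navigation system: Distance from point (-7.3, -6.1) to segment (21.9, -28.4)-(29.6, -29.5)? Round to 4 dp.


Project P onto AB: t = 0 (clamped to [0,1])
Closest point on segment: (21.9, -28.4)
Distance: 36.7414

36.7414


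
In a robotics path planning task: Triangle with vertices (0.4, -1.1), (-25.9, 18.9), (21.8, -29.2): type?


Side lengths squared: AB^2=1091.69, BC^2=4588.9, CA^2=1247.57
Sorted: [1091.69, 1247.57, 4588.9]
By sides: Scalene, By angles: Obtuse

Scalene, Obtuse


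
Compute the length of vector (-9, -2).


|u| = sqrt((-9)^2 + (-2)^2) = sqrt(85) = 9.2195

9.2195


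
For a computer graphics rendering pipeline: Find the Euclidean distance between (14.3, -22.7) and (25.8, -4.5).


dx=11.5, dy=18.2
d^2 = 11.5^2 + 18.2^2 = 463.49
d = sqrt(463.49) = 21.5288

21.5288


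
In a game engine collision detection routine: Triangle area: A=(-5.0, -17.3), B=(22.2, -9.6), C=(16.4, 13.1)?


Area = |x_A(y_B-y_C) + x_B(y_C-y_A) + x_C(y_A-y_B)|/2
= |113.5 + 674.88 + (-126.28)|/2
= 662.1/2 = 331.05

331.05


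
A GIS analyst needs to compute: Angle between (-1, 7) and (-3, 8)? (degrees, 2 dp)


u.v = 59, |u| = sqrt(50) = 7.0711, |v| = sqrt(73) = 8.544
cos(theta) = u.v/(|u||v|) = 59/sqrt(3650) = 0.976575
theta = acos(0.976575) = 12.43 degrees

12.43 degrees


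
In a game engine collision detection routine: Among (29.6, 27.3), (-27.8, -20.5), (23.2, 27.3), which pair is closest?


d(P0,P1) = 74.6967, d(P0,P2) = 6.4, d(P1,P2) = 69.8988
Closest: P0 and P2

Closest pair: (29.6, 27.3) and (23.2, 27.3), distance = 6.4


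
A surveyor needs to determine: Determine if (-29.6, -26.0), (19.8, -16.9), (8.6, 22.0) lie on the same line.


Cross product: (19.8-(-29.6))*(22-(-26)) - ((-16.9)-(-26))*(8.6-(-29.6))
= 2023.58

No, not collinear


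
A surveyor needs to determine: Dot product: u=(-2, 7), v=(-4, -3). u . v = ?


u . v = u_x*v_x + u_y*v_y = (-2)*(-4) + 7*(-3)
= 8 + (-21) = -13

-13


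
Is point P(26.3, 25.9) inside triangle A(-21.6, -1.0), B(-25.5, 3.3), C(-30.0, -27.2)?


Cross products: AB x AP = -310.88, BC x BP = 1478.2, CA x CP = -1029.02
All same sign? no

No, outside


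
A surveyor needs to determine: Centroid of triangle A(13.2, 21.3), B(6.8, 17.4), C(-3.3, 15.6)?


Centroid = ((x_A+x_B+x_C)/3, (y_A+y_B+y_C)/3)
= ((13.2+6.8+(-3.3))/3, (21.3+17.4+15.6)/3)
= (5.5667, 18.1)

(5.5667, 18.1)


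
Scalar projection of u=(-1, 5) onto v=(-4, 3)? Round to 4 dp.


u.v = 19, |v| = sqrt(25) = 5
Scalar projection = u.v / |v| = 19 / sqrt(25) = 3.8

3.8


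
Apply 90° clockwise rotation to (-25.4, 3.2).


90° CW: (x,y) -> (y, -x)
(-25.4,3.2) -> (3.2, 25.4)

(3.2, 25.4)


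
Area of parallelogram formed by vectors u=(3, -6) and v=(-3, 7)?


|u x v| = |3*7 - (-6)*(-3)|
= |21 - 18| = 3

3


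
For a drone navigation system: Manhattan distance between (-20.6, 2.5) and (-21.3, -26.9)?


|(-20.6)-(-21.3)| + |2.5-(-26.9)| = 0.7 + 29.4 = 30.1

30.1


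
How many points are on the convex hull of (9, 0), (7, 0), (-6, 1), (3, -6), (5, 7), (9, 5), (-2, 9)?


Convex hull vertices (CCW): (-6, 1), (3, -6), (9, 0), (9, 5), (5, 7), (-2, 9)
Count = 6

6


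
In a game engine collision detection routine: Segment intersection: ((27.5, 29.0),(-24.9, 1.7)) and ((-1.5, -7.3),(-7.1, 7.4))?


Cross products: d1=-629.58, d2=293.58, d3=1110.42, d4=187.26
d1*d2 < 0 and d3*d4 < 0? no

No, they don't intersect


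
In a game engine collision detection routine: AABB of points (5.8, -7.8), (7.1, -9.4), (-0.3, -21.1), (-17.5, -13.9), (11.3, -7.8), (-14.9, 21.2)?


x range: [-17.5, 11.3]
y range: [-21.1, 21.2]
Bounding box: (-17.5,-21.1) to (11.3,21.2)

(-17.5,-21.1) to (11.3,21.2)


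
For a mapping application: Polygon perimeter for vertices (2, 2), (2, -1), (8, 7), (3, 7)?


Sides: (2, 2)->(2, -1): sqrt(9) = 3, (2, -1)->(8, 7): sqrt(100) = 10, (8, 7)->(3, 7): sqrt(25) = 5, (3, 7)->(2, 2): sqrt(26) = 5.09902
Sum = 23.09902
Perimeter = 23.099

23.099


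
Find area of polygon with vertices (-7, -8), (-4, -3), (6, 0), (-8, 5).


Shoelace sum: ((-7)*(-3) - (-4)*(-8)) + ((-4)*0 - 6*(-3)) + (6*5 - (-8)*0) + ((-8)*(-8) - (-7)*5)
= 136
Area = |136|/2 = 68

68


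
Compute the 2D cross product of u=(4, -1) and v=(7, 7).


u x v = u_x*v_y - u_y*v_x = 4*7 - (-1)*7
= 28 - (-7) = 35

35


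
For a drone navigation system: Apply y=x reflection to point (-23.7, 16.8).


Reflection over y=x: (x,y) -> (y,x)
(-23.7, 16.8) -> (16.8, -23.7)

(16.8, -23.7)


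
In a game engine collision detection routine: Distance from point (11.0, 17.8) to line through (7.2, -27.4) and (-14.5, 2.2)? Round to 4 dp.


|cross product| = 1093.32
|line direction| = sqrt(1347.05) = 36.7022
Distance = 1093.32/sqrt(1347.05) = 29.789

29.789


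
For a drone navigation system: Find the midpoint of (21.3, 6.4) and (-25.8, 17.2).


M = ((21.3+(-25.8))/2, (6.4+17.2)/2)
= (-2.25, 11.8)

(-2.25, 11.8)


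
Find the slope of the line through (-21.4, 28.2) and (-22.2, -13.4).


slope = (y2-y1)/(x2-x1) = ((-13.4)-28.2)/((-22.2)-(-21.4)) = (-41.6)/(-0.8) = 52

52


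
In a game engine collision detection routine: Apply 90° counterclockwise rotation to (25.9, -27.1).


90° CCW: (x,y) -> (-y, x)
(25.9,-27.1) -> (27.1, 25.9)

(27.1, 25.9)


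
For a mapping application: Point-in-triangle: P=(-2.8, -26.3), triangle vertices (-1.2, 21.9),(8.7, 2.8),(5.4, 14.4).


Cross products: AB x AP = -507.74, BC x BP = 229.43, CA x CP = 330.12
All same sign? no

No, outside


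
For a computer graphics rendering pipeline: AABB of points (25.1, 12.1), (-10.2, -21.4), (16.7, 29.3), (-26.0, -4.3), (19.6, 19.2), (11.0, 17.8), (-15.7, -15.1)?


x range: [-26, 25.1]
y range: [-21.4, 29.3]
Bounding box: (-26,-21.4) to (25.1,29.3)

(-26,-21.4) to (25.1,29.3)


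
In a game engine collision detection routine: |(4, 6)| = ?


|u| = sqrt(4^2 + 6^2) = sqrt(52) = 7.2111

7.2111


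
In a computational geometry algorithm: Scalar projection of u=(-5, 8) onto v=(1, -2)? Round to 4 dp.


u.v = -21, |v| = sqrt(5) = 2.2361
Scalar projection = u.v / |v| = -21 / sqrt(5) = -9.3915

-9.3915


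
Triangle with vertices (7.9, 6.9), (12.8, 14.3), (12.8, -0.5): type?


Side lengths squared: AB^2=78.77, BC^2=219.04, CA^2=78.77
Sorted: [78.77, 78.77, 219.04]
By sides: Isosceles, By angles: Obtuse

Isosceles, Obtuse


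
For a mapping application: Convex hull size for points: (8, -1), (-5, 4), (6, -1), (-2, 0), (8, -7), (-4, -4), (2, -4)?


Convex hull vertices (CCW): (-5, 4), (-4, -4), (8, -7), (8, -1)
Count = 4

4


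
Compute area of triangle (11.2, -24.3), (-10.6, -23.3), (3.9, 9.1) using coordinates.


Area = |x_A(y_B-y_C) + x_B(y_C-y_A) + x_C(y_A-y_B)|/2
= |(-362.88) + (-354.04) + (-3.9)|/2
= 720.82/2 = 360.41

360.41


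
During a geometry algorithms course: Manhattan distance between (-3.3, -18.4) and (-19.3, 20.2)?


|(-3.3)-(-19.3)| + |(-18.4)-20.2| = 16 + 38.6 = 54.6

54.6


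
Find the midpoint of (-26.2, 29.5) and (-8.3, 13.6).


M = (((-26.2)+(-8.3))/2, (29.5+13.6)/2)
= (-17.25, 21.55)

(-17.25, 21.55)


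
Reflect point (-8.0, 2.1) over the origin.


Reflection over origin: (x,y) -> (-x,-y)
(-8, 2.1) -> (8, -2.1)

(8, -2.1)


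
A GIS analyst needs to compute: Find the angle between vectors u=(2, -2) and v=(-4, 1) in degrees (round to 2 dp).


u.v = -10, |u| = sqrt(8) = 2.8284, |v| = sqrt(17) = 4.1231
cos(theta) = u.v/(|u||v|) = -10/sqrt(136) = -0.857493
theta = acos(-0.857493) = 149.04 degrees

149.04 degrees


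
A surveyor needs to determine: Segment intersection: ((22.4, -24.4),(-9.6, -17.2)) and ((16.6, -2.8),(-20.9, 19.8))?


Cross products: d1=678.92, d2=1132.12, d3=-649.44, d4=-1102.64
d1*d2 < 0 and d3*d4 < 0? no

No, they don't intersect


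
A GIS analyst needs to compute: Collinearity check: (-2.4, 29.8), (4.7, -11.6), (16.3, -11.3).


Cross product: (4.7-(-2.4))*((-11.3)-29.8) - ((-11.6)-29.8)*(16.3-(-2.4))
= 482.37

No, not collinear


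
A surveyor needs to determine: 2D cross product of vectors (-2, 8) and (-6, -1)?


u x v = u_x*v_y - u_y*v_x = (-2)*(-1) - 8*(-6)
= 2 - (-48) = 50

50


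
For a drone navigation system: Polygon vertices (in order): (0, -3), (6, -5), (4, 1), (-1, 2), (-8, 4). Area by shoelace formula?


Shoelace sum: (0*(-5) - 6*(-3)) + (6*1 - 4*(-5)) + (4*2 - (-1)*1) + ((-1)*4 - (-8)*2) + ((-8)*(-3) - 0*4)
= 89
Area = |89|/2 = 44.5

44.5


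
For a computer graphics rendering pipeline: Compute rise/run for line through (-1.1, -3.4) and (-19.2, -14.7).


slope = (y2-y1)/(x2-x1) = ((-14.7)-(-3.4))/((-19.2)-(-1.1)) = (-11.3)/(-18.1) = 0.6243

0.6243


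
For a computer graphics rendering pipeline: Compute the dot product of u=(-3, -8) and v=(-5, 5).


u . v = u_x*v_x + u_y*v_y = (-3)*(-5) + (-8)*5
= 15 + (-40) = -25

-25


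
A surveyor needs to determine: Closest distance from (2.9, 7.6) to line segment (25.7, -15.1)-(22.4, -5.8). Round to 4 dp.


Project P onto AB: t = 1 (clamped to [0,1])
Closest point on segment: (22.4, -5.8)
Distance: 23.6603

23.6603


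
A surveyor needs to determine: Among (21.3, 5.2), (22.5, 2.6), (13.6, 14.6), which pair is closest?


d(P0,P1) = 2.8636, d(P0,P2) = 12.1511, d(P1,P2) = 14.9402
Closest: P0 and P1

Closest pair: (21.3, 5.2) and (22.5, 2.6), distance = 2.8636


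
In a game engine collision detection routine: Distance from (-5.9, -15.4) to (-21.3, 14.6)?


dx=-15.4, dy=30
d^2 = (-15.4)^2 + 30^2 = 1137.16
d = sqrt(1137.16) = 33.7218

33.7218


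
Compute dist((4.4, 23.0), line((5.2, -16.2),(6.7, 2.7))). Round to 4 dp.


|cross product| = 73.92
|line direction| = sqrt(359.46) = 18.9594
Distance = 73.92/sqrt(359.46) = 3.8989

3.8989


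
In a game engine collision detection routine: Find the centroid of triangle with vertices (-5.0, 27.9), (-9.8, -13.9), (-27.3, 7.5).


Centroid = ((x_A+x_B+x_C)/3, (y_A+y_B+y_C)/3)
= (((-5)+(-9.8)+(-27.3))/3, (27.9+(-13.9)+7.5)/3)
= (-14.0333, 7.1667)

(-14.0333, 7.1667)


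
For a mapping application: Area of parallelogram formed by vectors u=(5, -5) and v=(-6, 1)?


|u x v| = |5*1 - (-5)*(-6)|
= |5 - 30| = 25

25


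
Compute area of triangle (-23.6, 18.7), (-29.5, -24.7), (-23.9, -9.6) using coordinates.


Area = |x_A(y_B-y_C) + x_B(y_C-y_A) + x_C(y_A-y_B)|/2
= |356.36 + 834.85 + (-1037.26)|/2
= 153.95/2 = 76.975

76.975


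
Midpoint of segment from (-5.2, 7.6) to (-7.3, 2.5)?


M = (((-5.2)+(-7.3))/2, (7.6+2.5)/2)
= (-6.25, 5.05)

(-6.25, 5.05)


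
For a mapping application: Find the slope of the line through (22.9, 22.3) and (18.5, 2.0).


slope = (y2-y1)/(x2-x1) = (2-22.3)/(18.5-22.9) = (-20.3)/(-4.4) = 4.6136

4.6136


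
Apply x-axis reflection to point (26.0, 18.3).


Reflection over x-axis: (x,y) -> (x,-y)
(26, 18.3) -> (26, -18.3)

(26, -18.3)


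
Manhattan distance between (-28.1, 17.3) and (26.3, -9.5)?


|(-28.1)-26.3| + |17.3-(-9.5)| = 54.4 + 26.8 = 81.2

81.2


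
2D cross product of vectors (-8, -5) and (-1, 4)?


u x v = u_x*v_y - u_y*v_x = (-8)*4 - (-5)*(-1)
= (-32) - 5 = -37

-37


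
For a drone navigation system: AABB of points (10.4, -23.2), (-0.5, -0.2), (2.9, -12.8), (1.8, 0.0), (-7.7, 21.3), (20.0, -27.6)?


x range: [-7.7, 20]
y range: [-27.6, 21.3]
Bounding box: (-7.7,-27.6) to (20,21.3)

(-7.7,-27.6) to (20,21.3)


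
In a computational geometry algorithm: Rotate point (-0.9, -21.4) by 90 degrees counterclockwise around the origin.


90° CCW: (x,y) -> (-y, x)
(-0.9,-21.4) -> (21.4, -0.9)

(21.4, -0.9)


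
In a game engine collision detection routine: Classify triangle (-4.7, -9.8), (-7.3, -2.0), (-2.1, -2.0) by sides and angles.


Side lengths squared: AB^2=67.6, BC^2=27.04, CA^2=67.6
Sorted: [27.04, 67.6, 67.6]
By sides: Isosceles, By angles: Acute

Isosceles, Acute


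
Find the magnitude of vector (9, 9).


|u| = sqrt(9^2 + 9^2) = sqrt(162) = 12.7279

12.7279


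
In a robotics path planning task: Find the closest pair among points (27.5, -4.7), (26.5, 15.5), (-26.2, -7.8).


d(P0,P1) = 20.2247, d(P0,P2) = 53.7894, d(P1,P2) = 57.621
Closest: P0 and P1

Closest pair: (27.5, -4.7) and (26.5, 15.5), distance = 20.2247


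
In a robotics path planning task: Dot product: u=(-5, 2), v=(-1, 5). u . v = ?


u . v = u_x*v_x + u_y*v_y = (-5)*(-1) + 2*5
= 5 + 10 = 15

15


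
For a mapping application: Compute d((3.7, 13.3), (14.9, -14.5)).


dx=11.2, dy=-27.8
d^2 = 11.2^2 + (-27.8)^2 = 898.28
d = sqrt(898.28) = 29.9713

29.9713


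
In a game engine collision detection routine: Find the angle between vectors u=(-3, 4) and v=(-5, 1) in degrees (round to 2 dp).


u.v = 19, |u| = sqrt(25) = 5, |v| = sqrt(26) = 5.099
cos(theta) = u.v/(|u||v|) = 19/sqrt(650) = 0.745241
theta = acos(0.745241) = 41.82 degrees

41.82 degrees


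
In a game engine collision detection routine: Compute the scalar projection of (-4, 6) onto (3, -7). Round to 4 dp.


u.v = -54, |v| = sqrt(58) = 7.6158
Scalar projection = u.v / |v| = -54 / sqrt(58) = -7.0905

-7.0905


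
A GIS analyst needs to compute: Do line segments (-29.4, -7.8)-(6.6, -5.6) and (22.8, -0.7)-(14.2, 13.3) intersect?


Cross products: d1=791.86, d2=268.94, d3=140.76, d4=663.68
d1*d2 < 0 and d3*d4 < 0? no

No, they don't intersect


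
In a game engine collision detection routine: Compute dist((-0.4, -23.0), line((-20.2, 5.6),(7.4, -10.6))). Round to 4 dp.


|cross product| = 468.6
|line direction| = sqrt(1024.2) = 32.0031
Distance = 468.6/sqrt(1024.2) = 14.6423

14.6423


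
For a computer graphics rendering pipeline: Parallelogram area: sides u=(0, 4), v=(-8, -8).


|u x v| = |0*(-8) - 4*(-8)|
= |0 - (-32)| = 32

32


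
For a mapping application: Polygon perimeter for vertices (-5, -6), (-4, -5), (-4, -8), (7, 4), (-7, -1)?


Sides: (-5, -6)->(-4, -5): sqrt(2) = 1.414214, (-4, -5)->(-4, -8): sqrt(9) = 3, (-4, -8)->(7, 4): sqrt(265) = 16.278821, (7, 4)->(-7, -1): sqrt(221) = 14.866069, (-7, -1)->(-5, -6): sqrt(29) = 5.385165
Sum = 40.944269
Perimeter = 40.9443

40.9443


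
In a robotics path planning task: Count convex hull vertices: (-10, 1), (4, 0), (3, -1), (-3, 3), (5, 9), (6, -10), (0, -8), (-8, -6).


Convex hull vertices (CCW): (-10, 1), (-8, -6), (6, -10), (5, 9)
Count = 4

4


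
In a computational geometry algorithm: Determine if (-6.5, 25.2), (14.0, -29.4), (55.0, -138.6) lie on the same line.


Cross product: (14-(-6.5))*((-138.6)-25.2) - ((-29.4)-25.2)*(55-(-6.5))
= 0

Yes, collinear


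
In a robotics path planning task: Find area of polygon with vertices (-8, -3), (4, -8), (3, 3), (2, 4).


Shoelace sum: ((-8)*(-8) - 4*(-3)) + (4*3 - 3*(-8)) + (3*4 - 2*3) + (2*(-3) - (-8)*4)
= 144
Area = |144|/2 = 72

72


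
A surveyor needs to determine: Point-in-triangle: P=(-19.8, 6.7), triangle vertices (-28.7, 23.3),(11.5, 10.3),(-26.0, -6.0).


Cross products: AB x AP = -551.62, BC x BP = -375.19, CA x CP = -215.95
All same sign? yes

Yes, inside


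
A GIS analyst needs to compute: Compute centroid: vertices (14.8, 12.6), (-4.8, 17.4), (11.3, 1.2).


Centroid = ((x_A+x_B+x_C)/3, (y_A+y_B+y_C)/3)
= ((14.8+(-4.8)+11.3)/3, (12.6+17.4+1.2)/3)
= (7.1, 10.4)

(7.1, 10.4)


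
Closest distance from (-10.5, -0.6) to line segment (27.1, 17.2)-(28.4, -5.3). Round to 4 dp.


Project P onto AB: t = 0.6922 (clamped to [0,1])
Closest point on segment: (27.9999, 1.6244)
Distance: 38.5641

38.5641


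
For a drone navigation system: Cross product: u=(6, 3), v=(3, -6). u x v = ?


u x v = u_x*v_y - u_y*v_x = 6*(-6) - 3*3
= (-36) - 9 = -45

-45


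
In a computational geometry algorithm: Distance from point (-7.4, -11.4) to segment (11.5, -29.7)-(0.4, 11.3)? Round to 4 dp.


Project P onto AB: t = 0.5321 (clamped to [0,1])
Closest point on segment: (5.5933, -7.8823)
Distance: 13.461

13.461


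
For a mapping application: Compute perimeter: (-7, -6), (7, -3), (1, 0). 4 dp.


Sides: (-7, -6)->(7, -3): sqrt(205) = 14.317821, (7, -3)->(1, 0): sqrt(45) = 6.708204, (1, 0)->(-7, -6): sqrt(100) = 10
Sum = 31.026025
Perimeter = 31.026

31.026


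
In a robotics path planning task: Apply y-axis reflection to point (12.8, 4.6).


Reflection over y-axis: (x,y) -> (-x,y)
(12.8, 4.6) -> (-12.8, 4.6)

(-12.8, 4.6)


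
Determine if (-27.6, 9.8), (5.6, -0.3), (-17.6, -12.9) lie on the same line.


Cross product: (5.6-(-27.6))*((-12.9)-9.8) - ((-0.3)-9.8)*((-17.6)-(-27.6))
= -652.64

No, not collinear


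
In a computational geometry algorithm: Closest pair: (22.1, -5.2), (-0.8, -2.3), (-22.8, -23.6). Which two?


d(P0,P1) = 23.0829, d(P0,P2) = 48.5239, d(P1,P2) = 30.6217
Closest: P0 and P1

Closest pair: (22.1, -5.2) and (-0.8, -2.3), distance = 23.0829


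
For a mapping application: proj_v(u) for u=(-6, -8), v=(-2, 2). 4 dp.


u.v = -4, |v| = sqrt(8) = 2.8284
Scalar projection = u.v / |v| = -4 / sqrt(8) = -1.4142

-1.4142


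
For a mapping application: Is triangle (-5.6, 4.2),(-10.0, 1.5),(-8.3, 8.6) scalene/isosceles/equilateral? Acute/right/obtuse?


Side lengths squared: AB^2=26.65, BC^2=53.3, CA^2=26.65
Sorted: [26.65, 26.65, 53.3]
By sides: Isosceles, By angles: Right

Isosceles, Right


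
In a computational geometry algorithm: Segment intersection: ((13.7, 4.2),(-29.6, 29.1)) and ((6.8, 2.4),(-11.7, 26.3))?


Cross products: d1=-198.21, d2=376.01, d3=249.75, d4=-324.47
d1*d2 < 0 and d3*d4 < 0? yes

Yes, they intersect


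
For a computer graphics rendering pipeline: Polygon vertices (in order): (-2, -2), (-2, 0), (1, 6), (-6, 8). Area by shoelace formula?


Shoelace sum: ((-2)*0 - (-2)*(-2)) + ((-2)*6 - 1*0) + (1*8 - (-6)*6) + ((-6)*(-2) - (-2)*8)
= 56
Area = |56|/2 = 28

28


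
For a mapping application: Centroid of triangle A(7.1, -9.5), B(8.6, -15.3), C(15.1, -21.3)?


Centroid = ((x_A+x_B+x_C)/3, (y_A+y_B+y_C)/3)
= ((7.1+8.6+15.1)/3, ((-9.5)+(-15.3)+(-21.3))/3)
= (10.2667, -15.3667)

(10.2667, -15.3667)


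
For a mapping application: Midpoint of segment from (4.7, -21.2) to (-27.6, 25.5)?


M = ((4.7+(-27.6))/2, ((-21.2)+25.5)/2)
= (-11.45, 2.15)

(-11.45, 2.15)


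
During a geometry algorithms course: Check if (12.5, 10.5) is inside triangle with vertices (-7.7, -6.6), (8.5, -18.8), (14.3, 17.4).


Cross products: AB x AP = 523.46, BC x BP = 25.14, CA x CP = 108.6
All same sign? yes

Yes, inside


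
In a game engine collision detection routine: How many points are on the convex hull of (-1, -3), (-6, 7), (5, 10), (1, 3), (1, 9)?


Convex hull vertices (CCW): (-6, 7), (-1, -3), (5, 10), (1, 9)
Count = 4

4


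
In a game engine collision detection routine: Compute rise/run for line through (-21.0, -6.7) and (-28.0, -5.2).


slope = (y2-y1)/(x2-x1) = ((-5.2)-(-6.7))/((-28)-(-21)) = 1.5/(-7) = -0.2143

-0.2143


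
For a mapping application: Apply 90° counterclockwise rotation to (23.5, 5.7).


90° CCW: (x,y) -> (-y, x)
(23.5,5.7) -> (-5.7, 23.5)

(-5.7, 23.5)


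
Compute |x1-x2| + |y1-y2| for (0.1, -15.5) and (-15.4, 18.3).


|0.1-(-15.4)| + |(-15.5)-18.3| = 15.5 + 33.8 = 49.3

49.3


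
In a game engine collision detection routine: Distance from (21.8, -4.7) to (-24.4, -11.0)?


dx=-46.2, dy=-6.3
d^2 = (-46.2)^2 + (-6.3)^2 = 2174.13
d = sqrt(2174.13) = 46.6276

46.6276


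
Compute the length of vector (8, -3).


|u| = sqrt(8^2 + (-3)^2) = sqrt(73) = 8.544

8.544


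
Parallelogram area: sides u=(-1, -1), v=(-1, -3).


|u x v| = |(-1)*(-3) - (-1)*(-1)|
= |3 - 1| = 2

2


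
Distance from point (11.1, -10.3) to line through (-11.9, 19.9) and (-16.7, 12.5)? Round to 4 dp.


|cross product| = 315.16
|line direction| = sqrt(77.8) = 8.8204
Distance = 315.16/sqrt(77.8) = 35.7307

35.7307


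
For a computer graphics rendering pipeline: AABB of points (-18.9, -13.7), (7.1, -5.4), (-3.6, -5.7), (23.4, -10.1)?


x range: [-18.9, 23.4]
y range: [-13.7, -5.4]
Bounding box: (-18.9,-13.7) to (23.4,-5.4)

(-18.9,-13.7) to (23.4,-5.4)


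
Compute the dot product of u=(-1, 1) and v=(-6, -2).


u . v = u_x*v_x + u_y*v_y = (-1)*(-6) + 1*(-2)
= 6 + (-2) = 4

4


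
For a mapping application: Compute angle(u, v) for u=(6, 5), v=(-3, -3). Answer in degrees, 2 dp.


u.v = -33, |u| = sqrt(61) = 7.8102, |v| = sqrt(18) = 4.2426
cos(theta) = u.v/(|u||v|) = -33/sqrt(1098) = -0.995893
theta = acos(-0.995893) = 174.81 degrees

174.81 degrees


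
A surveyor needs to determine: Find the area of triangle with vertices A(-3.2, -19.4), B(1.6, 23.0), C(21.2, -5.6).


Area = |x_A(y_B-y_C) + x_B(y_C-y_A) + x_C(y_A-y_B)|/2
= |(-91.52) + 22.08 + (-898.88)|/2
= 968.32/2 = 484.16

484.16


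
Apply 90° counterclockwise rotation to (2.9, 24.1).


90° CCW: (x,y) -> (-y, x)
(2.9,24.1) -> (-24.1, 2.9)

(-24.1, 2.9)


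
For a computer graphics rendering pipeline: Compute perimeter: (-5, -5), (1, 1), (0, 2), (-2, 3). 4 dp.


Sides: (-5, -5)->(1, 1): sqrt(72) = 8.485281, (1, 1)->(0, 2): sqrt(2) = 1.414214, (0, 2)->(-2, 3): sqrt(5) = 2.236068, (-2, 3)->(-5, -5): sqrt(73) = 8.544004
Sum = 20.679567
Perimeter = 20.6796

20.6796


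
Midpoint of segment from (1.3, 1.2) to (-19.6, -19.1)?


M = ((1.3+(-19.6))/2, (1.2+(-19.1))/2)
= (-9.15, -8.95)

(-9.15, -8.95)


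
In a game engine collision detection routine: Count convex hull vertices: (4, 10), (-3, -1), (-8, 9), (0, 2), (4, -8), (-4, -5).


Convex hull vertices (CCW): (-8, 9), (-4, -5), (4, -8), (4, 10)
Count = 4

4
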